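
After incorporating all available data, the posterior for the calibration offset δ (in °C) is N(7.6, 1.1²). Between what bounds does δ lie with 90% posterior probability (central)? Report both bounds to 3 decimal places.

[5.791, 9.409]

The posterior is symmetric, so the 90% equal-tailed interval is δ = 7.6 ± z·1.1 with z = 1.645.
Half-width: 1.645 × 1.1 = 1.809.
7.6 − 1.809 = 5.791; 7.6 + 1.809 = 9.409.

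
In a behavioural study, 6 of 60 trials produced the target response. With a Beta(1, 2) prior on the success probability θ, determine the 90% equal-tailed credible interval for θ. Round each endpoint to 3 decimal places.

Posterior: Beta(1+6, 2+54) = Beta(7, 56).
Equal-tailed 90% interval: the 0.05 and 0.95 quantiles of Beta(7, 56).
Posterior mean ≈ 0.111, SD ≈ 0.039; a Normal approximation gives roughly [0.046, 0.176].
Exact: F⁻¹(0.05) = 0.054; F⁻¹(0.95) = 0.182.

[0.054, 0.182]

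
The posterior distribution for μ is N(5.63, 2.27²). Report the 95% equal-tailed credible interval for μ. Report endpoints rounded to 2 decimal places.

The posterior is symmetric, so the 95% equal-tailed interval is μ = 5.63 ± z·2.27 with z = 1.960.
Half-width: 1.960 × 2.27 = 4.45.
5.63 − 4.45 = 1.18; 5.63 + 4.45 = 10.08.

[1.18, 10.08]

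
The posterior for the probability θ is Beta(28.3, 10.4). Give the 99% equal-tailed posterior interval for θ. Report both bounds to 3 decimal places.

Posterior: Beta(28.3, 10.4).
Equal-tailed 99% interval: the 0.005 and 0.995 quantiles of Beta(28.3, 10.4).
Posterior mean ≈ 0.731, SD ≈ 0.070; a Normal approximation gives roughly [0.550, 0.912].
Exact: F⁻¹(0.005) = 0.532; F⁻¹(0.995) = 0.886.

[0.532, 0.886]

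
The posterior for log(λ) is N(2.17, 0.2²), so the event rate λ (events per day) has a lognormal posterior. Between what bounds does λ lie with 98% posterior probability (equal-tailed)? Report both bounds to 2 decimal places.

[5.50, 13.95]

On the log scale the 98% interval is 2.17 ± 2.326 × 0.2 = [1.7047, 2.6353].
Exponentiate: [e^1.7047, e^2.6353] = [5.50, 13.95].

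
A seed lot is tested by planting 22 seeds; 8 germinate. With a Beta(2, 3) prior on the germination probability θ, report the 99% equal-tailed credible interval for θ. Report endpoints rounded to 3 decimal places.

Posterior: Beta(2+8, 3+14) = Beta(10, 17).
Equal-tailed 99% interval: the 0.005 and 0.995 quantiles of Beta(10, 17).
Posterior mean ≈ 0.370, SD ≈ 0.091; a Normal approximation gives roughly [0.135, 0.605].
Exact: F⁻¹(0.005) = 0.161; F⁻¹(0.995) = 0.615.

[0.161, 0.615]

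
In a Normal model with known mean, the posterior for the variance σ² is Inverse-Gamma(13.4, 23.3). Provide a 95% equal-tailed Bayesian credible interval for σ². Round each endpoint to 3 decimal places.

Inverse-Gamma(13.4, 23.3) quantiles: F⁻¹(0.025) and F⁻¹(0.975).
Equivalently, 1/σ² ~ Gamma(13.4, rate = 23.3); invert its 0.975 and 0.025 quantiles.
Posterior mean ≈ 1.879, SD ≈ 0.557; a Normal approximation gives roughly [0.788, 2.970].
Exact: lower = 1.085; upper = 3.230.

[1.085, 3.230]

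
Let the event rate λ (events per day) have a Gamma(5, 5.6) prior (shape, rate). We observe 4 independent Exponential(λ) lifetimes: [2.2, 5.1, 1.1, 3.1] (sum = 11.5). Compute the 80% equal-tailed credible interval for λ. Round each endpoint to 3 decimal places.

Posterior: Gamma(5+4, 5.6+11.5) = Gamma(9, 17.1) (shape, rate).
Equal-tailed 80% interval: Gamma(9, 17.1) quantiles at 0.1 and 0.9.
Posterior mean ≈ 0.526, SD ≈ 0.175; a Normal approximation gives roughly [0.301, 0.751].
Exact: lower = 0.318; upper = 0.760.

[0.318, 0.760]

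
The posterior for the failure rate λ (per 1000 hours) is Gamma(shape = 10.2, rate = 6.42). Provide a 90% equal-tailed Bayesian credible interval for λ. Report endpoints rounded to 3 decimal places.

[0.868, 2.486]

Posterior: Gamma(shape 10.2, rate 6.42).
Equal-tailed 90% interval: Gamma(10.2, 6.42) quantiles at 0.05 and 0.95.
Posterior mean ≈ 1.589, SD ≈ 0.497; a Normal approximation gives roughly [0.771, 2.407].
Exact: lower = 0.868; upper = 2.486.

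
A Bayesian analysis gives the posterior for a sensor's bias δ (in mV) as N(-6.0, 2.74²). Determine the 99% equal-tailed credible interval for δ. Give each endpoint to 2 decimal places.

The posterior is symmetric, so the 99% equal-tailed interval is δ = -6.0 ± z·2.74 with z = 2.576.
Half-width: 2.576 × 2.74 = 7.06.
-6.0 − 7.06 = -13.06; -6.0 + 7.06 = 1.06.

[-13.06, 1.06]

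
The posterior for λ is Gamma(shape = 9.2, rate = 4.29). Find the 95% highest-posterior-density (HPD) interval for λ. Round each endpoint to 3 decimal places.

[0.875, 3.553]

The posterior is unimodal and skewed, so the HPD interval has equal density at both endpoints and is the shortest 95% interval.
Solving f(0.875) = f(3.553) with F(3.553) − F(0.875) = 0.95 gives [0.875, 3.553].
For comparison, the equal-tailed interval is [0.991, 3.736]; the HPD is narrower and shifted toward the mode.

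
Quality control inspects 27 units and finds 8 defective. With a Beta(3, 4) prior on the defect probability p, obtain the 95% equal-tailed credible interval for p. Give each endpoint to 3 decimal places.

[0.180, 0.487]

Posterior: Beta(3+8, 4+19) = Beta(11, 23).
Equal-tailed 95% interval: the 0.025 and 0.975 quantiles of Beta(11, 23).
Posterior mean ≈ 0.324, SD ≈ 0.079; a Normal approximation gives roughly [0.169, 0.479].
Exact: F⁻¹(0.025) = 0.180; F⁻¹(0.975) = 0.487.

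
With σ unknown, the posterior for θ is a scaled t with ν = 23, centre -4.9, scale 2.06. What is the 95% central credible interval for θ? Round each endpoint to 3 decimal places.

The t_23 distribution is symmetric; the 95% interval is -4.9 ± t·2.06 with t_{0.975,23} = 2.069.
Half-width: 2.069 × 2.06 = 4.261.
-4.9 − 4.261 = -9.161; -4.9 + 4.261 = -0.639.

[-9.161, -0.639]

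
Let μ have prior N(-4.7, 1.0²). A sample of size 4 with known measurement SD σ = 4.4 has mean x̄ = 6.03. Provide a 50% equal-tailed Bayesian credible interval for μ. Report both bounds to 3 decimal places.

[-3.477, -2.249]

Posterior precision = 1/1.0² + 4/4.4² = 1.0000 + 0.2066 = 1.2066, so posterior SD = 0.9104.
Posterior mean = (-4.7/1.0² + 4·6.03/4.4²) / 1.2066 = -2.8627.
Interval: -2.8627 ± 0.674 × 0.9104 → [-3.477, -2.249].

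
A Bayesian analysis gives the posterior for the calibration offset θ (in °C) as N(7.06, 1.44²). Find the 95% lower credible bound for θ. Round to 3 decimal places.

Need L with P(θ ≥ L) = 0.95: L = 7.06 − z_{0.05}·1.44.
z = 1.645; L = 7.06 − 1.645 × 1.44 = 4.691.

4.691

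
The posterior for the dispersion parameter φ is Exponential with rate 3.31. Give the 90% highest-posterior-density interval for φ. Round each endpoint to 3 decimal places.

The exponential density is strictly decreasing on [0, ∞), so the HPD interval is anchored at 0: [0, q] with P(φ ≤ q) = 0.90.
q = −ln(1 − 0.90) / 3.31 = 2.3026 / 3.31 = 0.696.

[0.000, 0.696]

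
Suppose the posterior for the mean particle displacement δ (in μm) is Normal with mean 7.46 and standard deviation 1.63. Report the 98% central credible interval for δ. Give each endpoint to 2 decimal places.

The posterior is symmetric, so the 98% equal-tailed interval is δ = 7.46 ± z·1.63 with z = 2.326.
Half-width: 2.326 × 1.63 = 3.79.
7.46 − 3.79 = 3.67; 7.46 + 3.79 = 11.25.

[3.67, 11.25]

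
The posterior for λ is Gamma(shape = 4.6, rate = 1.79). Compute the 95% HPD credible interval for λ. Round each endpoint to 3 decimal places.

[0.559, 4.941]

The posterior is unimodal and skewed, so the HPD interval has equal density at both endpoints and is the shortest 95% interval.
Solving f(0.559) = f(4.941) with F(4.941) − F(0.559) = 0.95 gives [0.559, 4.941].
For comparison, the equal-tailed interval is [0.784, 5.396]; the HPD is narrower and shifted toward the mode.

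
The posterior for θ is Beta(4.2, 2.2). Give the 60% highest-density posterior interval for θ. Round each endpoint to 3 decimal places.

[0.556, 0.862]

The posterior is unimodal and skewed, so the HPD interval has equal density at both endpoints and is the shortest 60% interval.
Solving f(0.556) = f(0.862) with F(0.862) − F(0.556) = 0.60 gives [0.556, 0.862].
For comparison, the equal-tailed interval is [0.503, 0.817]; the HPD is narrower and shifted toward the mode.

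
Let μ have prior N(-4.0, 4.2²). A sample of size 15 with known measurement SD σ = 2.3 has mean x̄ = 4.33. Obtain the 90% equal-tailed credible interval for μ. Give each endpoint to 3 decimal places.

[3.200, 5.134]

Posterior precision = 1/4.2² + 15/2.3² = 0.0567 + 2.8355 = 2.8922, so posterior SD = 0.5880.
Posterior mean = (-4.0/4.2² + 15·4.33/2.3²) / 2.8922 = 4.1667.
Interval: 4.1667 ± 1.645 × 0.5880 → [3.200, 5.134].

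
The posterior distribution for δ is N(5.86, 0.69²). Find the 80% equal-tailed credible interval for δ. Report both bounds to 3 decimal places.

[4.976, 6.744]

The posterior is symmetric, so the 80% equal-tailed interval is δ = 5.86 ± z·0.69 with z = 1.282.
Half-width: 1.282 × 0.69 = 0.884.
5.86 − 0.884 = 4.976; 5.86 + 0.884 = 6.744.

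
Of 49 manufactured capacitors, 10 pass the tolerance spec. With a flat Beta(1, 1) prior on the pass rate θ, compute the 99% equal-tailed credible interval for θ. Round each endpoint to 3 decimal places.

[0.092, 0.380]

Posterior: Beta(1+10, 1+39) = Beta(11, 40).
Equal-tailed 99% interval: the 0.005 and 0.995 quantiles of Beta(11, 40).
Posterior mean ≈ 0.216, SD ≈ 0.057; a Normal approximation gives roughly [0.069, 0.363].
Exact: F⁻¹(0.005) = 0.092; F⁻¹(0.995) = 0.380.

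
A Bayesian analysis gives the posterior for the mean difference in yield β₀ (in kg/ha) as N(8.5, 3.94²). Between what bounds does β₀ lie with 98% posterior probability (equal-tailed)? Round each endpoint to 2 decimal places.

[-0.67, 17.67]

The posterior is symmetric, so the 98% equal-tailed interval is β₀ = 8.5 ± z·3.94 with z = 2.326.
Half-width: 2.326 × 3.94 = 9.17.
8.5 − 9.17 = -0.67; 8.5 + 9.17 = 17.67.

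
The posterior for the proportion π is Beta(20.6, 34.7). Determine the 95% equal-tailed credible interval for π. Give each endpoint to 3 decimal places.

[0.251, 0.503]

Posterior: Beta(20.6, 34.7).
Equal-tailed 95% interval: the 0.025 and 0.975 quantiles of Beta(20.6, 34.7).
Posterior mean ≈ 0.373, SD ≈ 0.064; a Normal approximation gives roughly [0.246, 0.499].
Exact: F⁻¹(0.025) = 0.251; F⁻¹(0.975) = 0.503.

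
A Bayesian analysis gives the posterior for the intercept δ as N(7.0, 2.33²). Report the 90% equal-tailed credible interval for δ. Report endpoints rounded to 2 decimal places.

[3.17, 10.83]

The posterior is symmetric, so the 90% equal-tailed interval is δ = 7.0 ± z·2.33 with z = 1.645.
Half-width: 1.645 × 2.33 = 3.83.
7.0 − 3.83 = 3.17; 7.0 + 3.83 = 10.83.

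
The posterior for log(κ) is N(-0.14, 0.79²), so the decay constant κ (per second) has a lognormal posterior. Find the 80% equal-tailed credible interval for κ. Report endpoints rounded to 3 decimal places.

On the log scale the 80% interval is -0.14 ± 1.282 × 0.79 = [-1.1524, 0.8724].
Exponentiate: [e^-1.1524, e^0.8724] = [0.316, 2.393].

[0.316, 2.393]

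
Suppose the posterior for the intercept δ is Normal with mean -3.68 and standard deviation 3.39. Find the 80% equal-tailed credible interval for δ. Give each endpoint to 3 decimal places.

The posterior is symmetric, so the 80% equal-tailed interval is δ = -3.68 ± z·3.39 with z = 1.282.
Half-width: 1.282 × 3.39 = 4.344.
-3.68 − 4.344 = -8.024; -3.68 + 4.344 = 0.664.

[-8.024, 0.664]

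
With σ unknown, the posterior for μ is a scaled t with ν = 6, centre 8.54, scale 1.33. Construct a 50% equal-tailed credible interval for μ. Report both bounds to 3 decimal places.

[7.586, 9.494]

The t_6 distribution is symmetric; the 50% interval is 8.54 ± t·1.33 with t_{0.75,6} = 0.718.
Half-width: 0.718 × 1.33 = 0.954.
8.54 − 0.954 = 7.586; 8.54 + 0.954 = 9.494.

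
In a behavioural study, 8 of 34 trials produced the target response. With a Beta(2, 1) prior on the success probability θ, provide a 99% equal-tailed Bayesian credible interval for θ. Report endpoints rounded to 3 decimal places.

[0.112, 0.474]

Posterior: Beta(2+8, 1+26) = Beta(10, 27).
Equal-tailed 99% interval: the 0.005 and 0.995 quantiles of Beta(10, 27).
Posterior mean ≈ 0.270, SD ≈ 0.072; a Normal approximation gives roughly [0.085, 0.456].
Exact: F⁻¹(0.005) = 0.112; F⁻¹(0.995) = 0.474.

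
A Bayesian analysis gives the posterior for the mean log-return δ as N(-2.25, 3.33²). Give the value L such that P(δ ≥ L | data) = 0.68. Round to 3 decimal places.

Need L with P(δ ≥ L) = 0.68: L = -2.25 − z_{0.32}·3.33.
z = 0.468; L = -2.25 − 0.468 × 3.33 = -3.807.

-3.807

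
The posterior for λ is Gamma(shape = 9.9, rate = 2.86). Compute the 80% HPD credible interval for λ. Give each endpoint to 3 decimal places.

The posterior is unimodal and skewed, so the HPD interval has equal density at both endpoints and is the shortest 80% interval.
Solving f(1.950) = f(4.663) with F(4.663) − F(1.950) = 0.80 gives [1.950, 4.663].
For comparison, the equal-tailed interval is [2.148, 4.925]; the HPD is narrower and shifted toward the mode.

[1.950, 4.663]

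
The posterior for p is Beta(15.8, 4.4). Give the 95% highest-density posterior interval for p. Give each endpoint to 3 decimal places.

[0.606, 0.942]

The posterior is unimodal and skewed, so the HPD interval has equal density at both endpoints and is the shortest 95% interval.
Solving f(0.606) = f(0.942) with F(0.942) − F(0.606) = 0.95 gives [0.606, 0.942].
For comparison, the equal-tailed interval is [0.583, 0.928]; the HPD is narrower and shifted toward the mode.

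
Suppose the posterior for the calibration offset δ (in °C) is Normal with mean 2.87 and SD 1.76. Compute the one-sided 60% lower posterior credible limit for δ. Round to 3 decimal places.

2.424

Need L with P(δ ≥ L) = 0.60: L = 2.87 − z_{0.4}·1.76.
z = 0.253; L = 2.87 − 0.253 × 1.76 = 2.424.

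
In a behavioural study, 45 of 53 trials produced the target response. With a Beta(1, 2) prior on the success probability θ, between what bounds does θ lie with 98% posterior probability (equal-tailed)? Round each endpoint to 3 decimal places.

[0.688, 0.921]

Posterior: Beta(1+45, 2+8) = Beta(46, 10).
Equal-tailed 98% interval: the 0.01 and 0.99 quantiles of Beta(46, 10).
Posterior mean ≈ 0.821, SD ≈ 0.051; a Normal approximation gives roughly [0.703, 0.939].
Exact: F⁻¹(0.01) = 0.688; F⁻¹(0.99) = 0.921.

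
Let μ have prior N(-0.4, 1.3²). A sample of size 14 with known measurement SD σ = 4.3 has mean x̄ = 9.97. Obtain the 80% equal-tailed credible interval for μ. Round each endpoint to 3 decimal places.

Posterior precision = 1/1.3² + 14/4.3² = 0.5917 + 0.7572 = 1.3489, so posterior SD = 0.8610.
Posterior mean = (-0.4/1.3² + 14·9.97/4.3²) / 1.3489 = 5.4210.
Interval: 5.4210 ± 1.282 × 0.8610 → [4.318, 6.524].

[4.318, 6.524]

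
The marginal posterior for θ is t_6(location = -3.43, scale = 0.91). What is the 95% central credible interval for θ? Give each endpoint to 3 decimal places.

The t_6 distribution is symmetric; the 95% interval is -3.43 ± t·0.91 with t_{0.975,6} = 2.447.
Half-width: 2.447 × 0.91 = 2.227.
-3.43 − 2.227 = -5.657; -3.43 + 2.227 = -1.203.

[-5.657, -1.203]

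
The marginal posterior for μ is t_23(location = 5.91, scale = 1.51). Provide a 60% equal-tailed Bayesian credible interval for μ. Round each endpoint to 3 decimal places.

[4.615, 7.205]

The t_23 distribution is symmetric; the 60% interval is 5.91 ± t·1.51 with t_{0.8,23} = 0.858.
Half-width: 0.858 × 1.51 = 1.295.
5.91 − 1.295 = 4.615; 5.91 + 1.295 = 7.205.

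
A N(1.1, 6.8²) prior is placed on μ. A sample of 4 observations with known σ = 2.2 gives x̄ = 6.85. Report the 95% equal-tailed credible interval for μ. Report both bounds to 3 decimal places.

[4.575, 8.832]

Posterior precision = 1/6.8² + 4/2.2² = 0.0216 + 0.8264 = 0.8481, so posterior SD = 1.0859.
Posterior mean = (1.1/6.8² + 4·6.85/2.2²) / 0.8481 = 6.7034.
Interval: 6.7034 ± 1.960 × 1.0859 → [4.575, 8.832].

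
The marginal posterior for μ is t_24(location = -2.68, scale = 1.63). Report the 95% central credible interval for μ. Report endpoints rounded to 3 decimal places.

The t_24 distribution is symmetric; the 95% interval is -2.68 ± t·1.63 with t_{0.975,24} = 2.064.
Half-width: 2.064 × 1.63 = 3.364.
-2.68 − 3.364 = -6.044; -2.68 + 3.364 = 0.684.

[-6.044, 0.684]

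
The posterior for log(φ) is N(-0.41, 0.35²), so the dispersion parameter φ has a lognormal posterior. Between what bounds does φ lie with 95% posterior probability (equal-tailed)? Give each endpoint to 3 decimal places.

[0.334, 1.318]

On the log scale the 95% interval is -0.41 ± 1.960 × 0.35 = [-1.0960, 0.2760].
Exponentiate: [e^-1.0960, e^0.2760] = [0.334, 1.318].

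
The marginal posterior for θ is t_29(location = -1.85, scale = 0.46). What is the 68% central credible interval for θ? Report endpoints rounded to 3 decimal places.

[-2.315, -1.385]

The t_29 distribution is symmetric; the 68% interval is -1.85 ± t·0.46 with t_{0.84,29} = 1.012.
Half-width: 1.012 × 0.46 = 0.465.
-1.85 − 0.465 = -2.315; -1.85 + 0.465 = -1.385.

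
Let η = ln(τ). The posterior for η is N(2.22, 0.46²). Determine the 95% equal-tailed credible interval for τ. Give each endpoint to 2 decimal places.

On the log scale the 95% interval is 2.22 ± 1.960 × 0.46 = [1.3184, 3.1216].
Exponentiate: [e^1.3184, e^3.1216] = [3.74, 22.68].

[3.74, 22.68]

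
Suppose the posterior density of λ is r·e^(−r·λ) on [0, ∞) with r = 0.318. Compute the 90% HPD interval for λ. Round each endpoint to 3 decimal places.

The exponential density is strictly decreasing on [0, ∞), so the HPD interval is anchored at 0: [0, q] with P(λ ≤ q) = 0.90.
q = −ln(1 − 0.90) / 0.318 = 2.3026 / 0.318 = 7.241.

[0.000, 7.241]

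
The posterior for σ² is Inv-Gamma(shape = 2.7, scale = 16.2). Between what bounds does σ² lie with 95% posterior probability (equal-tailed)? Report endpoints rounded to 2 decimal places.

[2.40, 32.81]

Inverse-Gamma(2.7, 16.2) quantiles: F⁻¹(0.025) and F⁻¹(0.975).
Equivalently, 1/σ² ~ Gamma(2.7, rate = 16.2); invert its 0.975 and 0.025 quantiles.
Posterior mean ≈ 9.53, SD ≈ 11.39; a Normal approximation gives roughly [-12.79, 31.85].
Exact: lower = 2.40; upper = 32.81.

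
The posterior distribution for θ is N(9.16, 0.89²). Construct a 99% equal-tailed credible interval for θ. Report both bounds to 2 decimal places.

The posterior is symmetric, so the 99% equal-tailed interval is θ = 9.16 ± z·0.89 with z = 2.576.
Half-width: 2.576 × 0.89 = 2.29.
9.16 − 2.29 = 6.87; 9.16 + 2.29 = 11.45.

[6.87, 11.45]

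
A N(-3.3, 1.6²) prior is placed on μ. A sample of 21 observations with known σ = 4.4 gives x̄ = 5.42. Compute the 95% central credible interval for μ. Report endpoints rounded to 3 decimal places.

Posterior precision = 1/1.6² + 21/4.4² = 0.3906 + 1.0847 = 1.4753, so posterior SD = 0.8233.
Posterior mean = (-3.3/1.6² + 21·5.42/4.4²) / 1.4753 = 3.1112.
Interval: 3.1112 ± 1.960 × 0.8233 → [1.498, 4.725].

[1.498, 4.725]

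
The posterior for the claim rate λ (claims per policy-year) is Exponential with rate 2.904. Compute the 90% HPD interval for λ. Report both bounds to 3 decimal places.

The exponential density is strictly decreasing on [0, ∞), so the HPD interval is anchored at 0: [0, q] with P(λ ≤ q) = 0.90.
q = −ln(1 − 0.90) / 2.904 = 2.3026 / 2.904 = 0.793.

[0.000, 0.793]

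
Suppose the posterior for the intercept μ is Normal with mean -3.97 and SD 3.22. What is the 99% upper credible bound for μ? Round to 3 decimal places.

Need U with P(μ ≤ U) = 0.99: U = -3.97 + z_{0.01}·3.22.
z = 2.326; U = -3.97 + 2.326 × 3.22 = 3.521.

3.521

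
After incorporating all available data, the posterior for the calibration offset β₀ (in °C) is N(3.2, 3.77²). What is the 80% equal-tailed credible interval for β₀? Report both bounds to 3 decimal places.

The posterior is symmetric, so the 80% equal-tailed interval is β₀ = 3.2 ± z·3.77 with z = 1.282.
Half-width: 1.282 × 3.77 = 4.831.
3.2 − 4.831 = -1.631; 3.2 + 4.831 = 8.031.

[-1.631, 8.031]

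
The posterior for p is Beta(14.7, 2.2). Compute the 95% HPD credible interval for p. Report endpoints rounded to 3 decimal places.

The posterior is unimodal and skewed, so the HPD interval has equal density at both endpoints and is the shortest 95% interval.
Solving f(0.715) = f(0.993) with F(0.993) − F(0.715) = 0.95 gives [0.715, 0.993].
For comparison, the equal-tailed interval is [0.679, 0.980]; the HPD is narrower and shifted toward the mode.

[0.715, 0.993]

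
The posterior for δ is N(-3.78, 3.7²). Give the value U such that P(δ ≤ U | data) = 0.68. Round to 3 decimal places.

Need U with P(δ ≤ U) = 0.68: U = -3.78 + z_{0.32}·3.7.
z = 0.468; U = -3.78 + 0.468 × 3.7 = -2.050.

-2.050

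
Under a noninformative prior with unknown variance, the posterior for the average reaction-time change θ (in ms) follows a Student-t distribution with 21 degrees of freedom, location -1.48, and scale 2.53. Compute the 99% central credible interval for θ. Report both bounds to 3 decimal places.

The t_21 distribution is symmetric; the 99% interval is -1.48 ± t·2.53 with t_{0.995,21} = 2.831.
Half-width: 2.831 × 2.53 = 7.163.
-1.48 − 7.163 = -8.643; -1.48 + 7.163 = 5.683.

[-8.643, 5.683]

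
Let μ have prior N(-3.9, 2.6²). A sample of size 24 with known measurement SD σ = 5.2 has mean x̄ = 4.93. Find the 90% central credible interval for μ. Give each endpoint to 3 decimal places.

[2.052, 5.285]

Posterior precision = 1/2.6² + 24/5.2² = 0.1479 + 0.8876 = 1.0355, so posterior SD = 0.9827.
Posterior mean = (-3.9/2.6² + 24·4.93/5.2²) / 1.0355 = 3.6686.
Interval: 3.6686 ± 1.645 × 0.9827 → [2.052, 5.285].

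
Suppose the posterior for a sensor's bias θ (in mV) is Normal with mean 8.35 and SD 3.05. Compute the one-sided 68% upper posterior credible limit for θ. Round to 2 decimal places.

9.78

Need U with P(θ ≤ U) = 0.68: U = 8.35 + z_{0.32}·3.05.
z = 0.468; U = 8.35 + 0.468 × 3.05 = 9.78.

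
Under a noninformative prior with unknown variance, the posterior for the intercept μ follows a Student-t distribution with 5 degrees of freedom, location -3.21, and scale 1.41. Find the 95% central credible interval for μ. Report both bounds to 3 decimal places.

The t_5 distribution is symmetric; the 95% interval is -3.21 ± t·1.41 with t_{0.975,5} = 2.571.
Half-width: 2.571 × 1.41 = 3.625.
-3.21 − 3.625 = -6.835; -3.21 + 3.625 = 0.415.

[-6.835, 0.415]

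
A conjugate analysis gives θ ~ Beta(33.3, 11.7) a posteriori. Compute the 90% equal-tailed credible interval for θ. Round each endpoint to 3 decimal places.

Posterior: Beta(33.3, 11.7).
Equal-tailed 90% interval: the 0.05 and 0.95 quantiles of Beta(33.3, 11.7).
Posterior mean ≈ 0.740, SD ≈ 0.065; a Normal approximation gives roughly [0.634, 0.846].
Exact: F⁻¹(0.05) = 0.628; F⁻¹(0.95) = 0.840.

[0.628, 0.840]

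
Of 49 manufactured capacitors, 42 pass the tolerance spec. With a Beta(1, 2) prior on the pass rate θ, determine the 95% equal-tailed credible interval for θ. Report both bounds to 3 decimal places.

[0.714, 0.916]

Posterior: Beta(1+42, 2+7) = Beta(43, 9).
Equal-tailed 95% interval: the 0.025 and 0.975 quantiles of Beta(43, 9).
Posterior mean ≈ 0.827, SD ≈ 0.052; a Normal approximation gives roughly [0.725, 0.929].
Exact: F⁻¹(0.025) = 0.714; F⁻¹(0.975) = 0.916.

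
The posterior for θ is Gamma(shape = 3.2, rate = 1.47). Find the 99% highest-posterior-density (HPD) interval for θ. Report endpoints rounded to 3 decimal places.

[0.119, 5.985]

The posterior is unimodal and skewed, so the HPD interval has equal density at both endpoints and is the shortest 99% interval.
Solving f(0.119) = f(5.985) with F(5.985) − F(0.119) = 0.99 gives [0.119, 5.985].
For comparison, the equal-tailed interval is [0.271, 6.547]; the HPD is narrower and shifted toward the mode.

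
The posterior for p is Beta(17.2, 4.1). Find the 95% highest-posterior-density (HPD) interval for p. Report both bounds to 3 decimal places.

The posterior is unimodal and skewed, so the HPD interval has equal density at both endpoints and is the shortest 95% interval.
Solving f(0.643) = f(0.955) with F(0.955) − F(0.643) = 0.95 gives [0.643, 0.955].
For comparison, the equal-tailed interval is [0.620, 0.941]; the HPD is narrower and shifted toward the mode.

[0.643, 0.955]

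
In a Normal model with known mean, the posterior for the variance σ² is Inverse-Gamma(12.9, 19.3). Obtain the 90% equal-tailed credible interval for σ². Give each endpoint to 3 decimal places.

[0.999, 2.535]

Inverse-Gamma(12.9, 19.3) quantiles: F⁻¹(0.05) and F⁻¹(0.95).
Equivalently, 1/σ² ~ Gamma(12.9, rate = 19.3); invert its 0.95 and 0.05 quantiles.
Posterior mean ≈ 1.622, SD ≈ 0.491; a Normal approximation gives roughly [0.814, 2.430].
Exact: lower = 0.999; upper = 2.535.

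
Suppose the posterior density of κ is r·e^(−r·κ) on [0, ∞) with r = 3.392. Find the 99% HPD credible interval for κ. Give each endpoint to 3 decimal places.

The exponential density is strictly decreasing on [0, ∞), so the HPD interval is anchored at 0: [0, q] with P(κ ≤ q) = 0.99.
q = −ln(1 − 0.99) / 3.392 = 4.6052 / 3.392 = 1.358.

[0.000, 1.358]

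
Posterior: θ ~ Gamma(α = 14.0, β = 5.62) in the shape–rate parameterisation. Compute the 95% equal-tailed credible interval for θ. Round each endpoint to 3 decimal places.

Posterior: Gamma(shape 14.0, rate 5.62).
Equal-tailed 95% interval: Gamma(14.0, 5.62) quantiles at 0.025 and 0.975.
Posterior mean ≈ 2.491, SD ≈ 0.666; a Normal approximation gives roughly [1.186, 3.796].
Exact: lower = 1.362; upper = 3.956.

[1.362, 3.956]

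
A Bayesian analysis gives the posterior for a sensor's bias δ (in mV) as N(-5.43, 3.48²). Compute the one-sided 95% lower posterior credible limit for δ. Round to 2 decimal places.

-11.15

Need L with P(δ ≥ L) = 0.95: L = -5.43 − z_{0.05}·3.48.
z = 1.645; L = -5.43 − 1.645 × 3.48 = -11.15.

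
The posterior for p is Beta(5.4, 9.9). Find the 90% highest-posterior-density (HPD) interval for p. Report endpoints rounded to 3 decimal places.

[0.157, 0.544]

The posterior is unimodal and skewed, so the HPD interval has equal density at both endpoints and is the shortest 90% interval.
Solving f(0.157) = f(0.544) with F(0.544) − F(0.157) = 0.90 gives [0.157, 0.544].
For comparison, the equal-tailed interval is [0.170, 0.559]; the HPD is narrower and shifted toward the mode.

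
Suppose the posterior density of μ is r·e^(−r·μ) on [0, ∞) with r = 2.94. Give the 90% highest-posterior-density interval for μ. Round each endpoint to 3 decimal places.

The exponential density is strictly decreasing on [0, ∞), so the HPD interval is anchored at 0: [0, q] with P(μ ≤ q) = 0.90.
q = −ln(1 − 0.90) / 2.94 = 2.3026 / 2.94 = 0.783.

[0.000, 0.783]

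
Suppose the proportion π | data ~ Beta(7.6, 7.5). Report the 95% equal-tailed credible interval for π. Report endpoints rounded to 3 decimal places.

[0.263, 0.743]

Posterior: Beta(7.6, 7.5).
Equal-tailed 95% interval: the 0.025 and 0.975 quantiles of Beta(7.6, 7.5).
Posterior mean ≈ 0.503, SD ≈ 0.125; a Normal approximation gives roughly [0.259, 0.748].
Exact: F⁻¹(0.025) = 0.263; F⁻¹(0.975) = 0.743.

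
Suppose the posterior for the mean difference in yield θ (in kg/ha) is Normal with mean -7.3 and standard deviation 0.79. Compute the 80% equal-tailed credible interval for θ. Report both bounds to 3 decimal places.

The posterior is symmetric, so the 80% equal-tailed interval is θ = -7.3 ± z·0.79 with z = 1.282.
Half-width: 1.282 × 0.79 = 1.012.
-7.3 − 1.012 = -8.312; -7.3 + 1.012 = -6.288.

[-8.312, -6.288]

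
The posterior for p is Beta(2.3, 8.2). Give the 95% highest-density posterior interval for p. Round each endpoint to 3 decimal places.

The posterior is unimodal and skewed, so the HPD interval has equal density at both endpoints and is the shortest 95% interval.
Solving f(0.017) = f(0.455) with F(0.455) − F(0.017) = 0.95 gives [0.017, 0.455].
For comparison, the equal-tailed interval is [0.038, 0.499]; the HPD is narrower and shifted toward the mode.

[0.017, 0.455]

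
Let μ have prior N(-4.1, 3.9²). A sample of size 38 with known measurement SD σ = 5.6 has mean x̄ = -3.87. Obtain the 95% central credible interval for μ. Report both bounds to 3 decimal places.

Posterior precision = 1/3.9² + 38/5.6² = 0.0657 + 1.2117 = 1.2775, so posterior SD = 0.8848.
Posterior mean = (-4.1/3.9² + 38·-3.87/5.6²) / 1.2775 = -3.8818.
Interval: -3.8818 ± 1.960 × 0.8848 → [-5.616, -2.148].

[-5.616, -2.148]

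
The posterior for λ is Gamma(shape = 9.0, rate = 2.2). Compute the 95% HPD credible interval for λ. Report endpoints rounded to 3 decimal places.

[1.647, 6.808]

The posterior is unimodal and skewed, so the HPD interval has equal density at both endpoints and is the shortest 95% interval.
Solving f(1.647) = f(6.808) with F(6.808) − F(1.647) = 0.95 gives [1.647, 6.808].
For comparison, the equal-tailed interval is [1.871, 7.165]; the HPD is narrower and shifted toward the mode.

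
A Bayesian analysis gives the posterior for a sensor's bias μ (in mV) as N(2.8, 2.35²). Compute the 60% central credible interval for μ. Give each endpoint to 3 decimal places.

The posterior is symmetric, so the 60% equal-tailed interval is μ = 2.8 ± z·2.35 with z = 0.842.
Half-width: 0.842 × 2.35 = 1.978.
2.8 − 1.978 = 0.822; 2.8 + 1.978 = 4.778.

[0.822, 4.778]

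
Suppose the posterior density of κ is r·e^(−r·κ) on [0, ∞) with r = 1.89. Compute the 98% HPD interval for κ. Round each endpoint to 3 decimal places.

[0.000, 2.070]

The exponential density is strictly decreasing on [0, ∞), so the HPD interval is anchored at 0: [0, q] with P(κ ≤ q) = 0.98.
q = −ln(1 − 0.98) / 1.89 = 3.9120 / 1.89 = 2.070.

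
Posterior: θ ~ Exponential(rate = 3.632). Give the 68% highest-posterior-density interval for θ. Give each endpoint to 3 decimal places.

[0.000, 0.314]

The exponential density is strictly decreasing on [0, ∞), so the HPD interval is anchored at 0: [0, q] with P(θ ≤ q) = 0.68.
q = −ln(1 − 0.68) / 3.632 = 1.1394 / 3.632 = 0.314.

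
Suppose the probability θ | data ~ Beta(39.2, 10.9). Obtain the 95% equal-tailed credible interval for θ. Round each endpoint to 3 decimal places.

[0.660, 0.884]

Posterior: Beta(39.2, 10.9).
Equal-tailed 95% interval: the 0.025 and 0.975 quantiles of Beta(39.2, 10.9).
Posterior mean ≈ 0.782, SD ≈ 0.058; a Normal approximation gives roughly [0.669, 0.896].
Exact: F⁻¹(0.025) = 0.660; F⁻¹(0.975) = 0.884.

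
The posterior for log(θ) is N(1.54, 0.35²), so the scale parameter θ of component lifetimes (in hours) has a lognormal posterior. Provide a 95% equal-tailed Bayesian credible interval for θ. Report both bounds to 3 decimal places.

On the log scale the 95% interval is 1.54 ± 1.960 × 0.35 = [0.8540, 2.2260].
Exponentiate: [e^0.8540, e^2.2260] = [2.349, 9.263].

[2.349, 9.263]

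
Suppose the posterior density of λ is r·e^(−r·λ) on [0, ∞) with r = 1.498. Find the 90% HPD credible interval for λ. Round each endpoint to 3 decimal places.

The exponential density is strictly decreasing on [0, ∞), so the HPD interval is anchored at 0: [0, q] with P(λ ≤ q) = 0.90.
q = −ln(1 − 0.90) / 1.498 = 2.3026 / 1.498 = 1.537.

[0.000, 1.537]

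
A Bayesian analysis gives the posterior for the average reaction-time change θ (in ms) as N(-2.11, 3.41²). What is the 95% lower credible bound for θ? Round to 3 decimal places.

-7.719

Need L with P(θ ≥ L) = 0.95: L = -2.11 − z_{0.05}·3.41.
z = 1.645; L = -2.11 − 1.645 × 3.41 = -7.719.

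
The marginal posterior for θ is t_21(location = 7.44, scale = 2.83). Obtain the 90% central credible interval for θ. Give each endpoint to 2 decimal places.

The t_21 distribution is symmetric; the 90% interval is 7.44 ± t·2.83 with t_{0.95,21} = 1.721.
Half-width: 1.721 × 2.83 = 4.87.
7.44 − 4.87 = 2.57; 7.44 + 4.87 = 12.31.

[2.57, 12.31]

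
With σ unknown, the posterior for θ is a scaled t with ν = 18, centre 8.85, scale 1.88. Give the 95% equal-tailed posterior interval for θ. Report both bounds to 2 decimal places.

The t_18 distribution is symmetric; the 95% interval is 8.85 ± t·1.88 with t_{0.975,18} = 2.101.
Half-width: 2.101 × 1.88 = 3.95.
8.85 − 3.95 = 4.90; 8.85 + 3.95 = 12.80.

[4.90, 12.80]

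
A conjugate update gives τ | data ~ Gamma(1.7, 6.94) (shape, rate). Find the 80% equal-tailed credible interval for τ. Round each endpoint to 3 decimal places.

Posterior: Gamma(shape 1.7, rate 6.94).
Equal-tailed 80% interval: Gamma(1.7, 6.94) quantiles at 0.1 and 0.9.
Posterior mean ≈ 0.245, SD ≈ 0.188; a Normal approximation gives roughly [0.004, 0.486].
Exact: lower = 0.055; upper = 0.495.

[0.055, 0.495]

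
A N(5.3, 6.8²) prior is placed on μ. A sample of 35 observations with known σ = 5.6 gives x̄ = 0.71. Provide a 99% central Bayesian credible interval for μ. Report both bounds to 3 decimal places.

Posterior precision = 1/6.8² + 35/5.6² = 0.0216 + 1.1161 = 1.1377, so posterior SD = 0.9375.
Posterior mean = (5.3/6.8² + 35·0.71/5.6²) / 1.1377 = 0.7973.
Interval: 0.7973 ± 2.576 × 0.9375 → [-1.618, 3.212].

[-1.618, 3.212]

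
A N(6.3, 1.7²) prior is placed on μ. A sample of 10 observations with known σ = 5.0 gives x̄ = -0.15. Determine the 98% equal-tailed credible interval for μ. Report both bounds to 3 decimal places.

[0.148, 5.535]

Posterior precision = 1/1.7² + 10/5.0² = 0.3460 + 0.4000 = 0.7460, so posterior SD = 1.1578.
Posterior mean = (6.3/1.7² + 10·-0.15/5.0²) / 0.7460 = 2.8417.
Interval: 2.8417 ± 2.326 × 1.1578 → [0.148, 5.535].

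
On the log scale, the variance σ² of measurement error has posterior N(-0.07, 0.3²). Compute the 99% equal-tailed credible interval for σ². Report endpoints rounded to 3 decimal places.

[0.431, 2.019]

On the log scale the 99% interval is -0.07 ± 2.576 × 0.3 = [-0.8427, 0.7027].
Exponentiate: [e^-0.8427, e^0.7027] = [0.431, 2.019].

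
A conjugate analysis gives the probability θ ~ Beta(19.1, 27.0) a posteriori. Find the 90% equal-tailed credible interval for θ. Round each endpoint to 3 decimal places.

[0.298, 0.535]

Posterior: Beta(19.1, 27.0).
Equal-tailed 90% interval: the 0.05 and 0.95 quantiles of Beta(19.1, 27.0).
Posterior mean ≈ 0.414, SD ≈ 0.072; a Normal approximation gives roughly [0.296, 0.532].
Exact: F⁻¹(0.05) = 0.298; F⁻¹(0.95) = 0.535.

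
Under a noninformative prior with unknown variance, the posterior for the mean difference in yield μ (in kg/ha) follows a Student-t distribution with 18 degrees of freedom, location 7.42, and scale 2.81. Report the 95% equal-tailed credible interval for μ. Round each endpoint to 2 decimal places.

The t_18 distribution is symmetric; the 95% interval is 7.42 ± t·2.81 with t_{0.975,18} = 2.101.
Half-width: 2.101 × 2.81 = 5.90.
7.42 − 5.90 = 1.52; 7.42 + 5.90 = 13.32.

[1.52, 13.32]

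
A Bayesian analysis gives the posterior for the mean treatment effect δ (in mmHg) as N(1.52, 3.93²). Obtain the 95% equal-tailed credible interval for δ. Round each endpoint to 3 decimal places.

[-6.183, 9.223]

The posterior is symmetric, so the 95% equal-tailed interval is δ = 1.52 ± z·3.93 with z = 1.960.
Half-width: 1.960 × 3.93 = 7.703.
1.52 − 7.703 = -6.183; 1.52 + 7.703 = 9.223.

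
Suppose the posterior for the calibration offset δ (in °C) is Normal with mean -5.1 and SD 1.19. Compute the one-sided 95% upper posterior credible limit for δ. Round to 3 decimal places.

-3.143

Need U with P(δ ≤ U) = 0.95: U = -5.1 + z_{0.05}·1.19.
z = 1.645; U = -5.1 + 1.645 × 1.19 = -3.143.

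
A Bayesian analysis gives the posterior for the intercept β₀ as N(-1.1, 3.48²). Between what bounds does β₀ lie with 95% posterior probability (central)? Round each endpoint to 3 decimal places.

The posterior is symmetric, so the 95% equal-tailed interval is β₀ = -1.1 ± z·3.48 with z = 1.960.
Half-width: 1.960 × 3.48 = 6.821.
-1.1 − 6.821 = -7.921; -1.1 + 6.821 = 5.721.

[-7.921, 5.721]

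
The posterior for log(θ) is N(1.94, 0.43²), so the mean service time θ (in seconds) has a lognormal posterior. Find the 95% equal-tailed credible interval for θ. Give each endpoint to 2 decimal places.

[3.00, 16.16]

On the log scale the 95% interval is 1.94 ± 1.960 × 0.43 = [1.0972, 2.7828].
Exponentiate: [e^1.0972, e^2.7828] = [3.00, 16.16].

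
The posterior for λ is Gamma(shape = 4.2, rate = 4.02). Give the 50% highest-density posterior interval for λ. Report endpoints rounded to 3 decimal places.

[0.526, 1.145]

The posterior is unimodal and skewed, so the HPD interval has equal density at both endpoints and is the shortest 50% interval.
Solving f(0.526) = f(1.145) with F(1.145) − F(0.526) = 0.50 gives [0.526, 1.145].
For comparison, the equal-tailed interval is [0.672, 1.329]; the HPD is narrower and shifted toward the mode.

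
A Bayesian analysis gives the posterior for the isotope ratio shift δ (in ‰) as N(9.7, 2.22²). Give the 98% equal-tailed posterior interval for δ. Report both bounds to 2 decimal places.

[4.54, 14.86]

The posterior is symmetric, so the 98% equal-tailed interval is δ = 9.7 ± z·2.22 with z = 2.326.
Half-width: 2.326 × 2.22 = 5.16.
9.7 − 5.16 = 4.54; 9.7 + 5.16 = 14.86.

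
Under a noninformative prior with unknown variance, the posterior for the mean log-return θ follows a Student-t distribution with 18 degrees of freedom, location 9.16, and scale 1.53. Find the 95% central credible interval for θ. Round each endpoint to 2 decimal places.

The t_18 distribution is symmetric; the 95% interval is 9.16 ± t·1.53 with t_{0.975,18} = 2.101.
Half-width: 2.101 × 1.53 = 3.21.
9.16 − 3.21 = 5.95; 9.16 + 3.21 = 12.37.

[5.95, 12.37]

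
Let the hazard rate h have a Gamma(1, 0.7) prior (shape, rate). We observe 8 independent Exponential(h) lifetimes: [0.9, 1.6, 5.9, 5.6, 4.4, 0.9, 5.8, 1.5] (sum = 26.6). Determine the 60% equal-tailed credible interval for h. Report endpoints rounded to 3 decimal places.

Posterior: Gamma(1+8, 0.7+26.6) = Gamma(9, 27.3) (shape, rate).
Equal-tailed 60% interval: Gamma(9, 27.3) quantiles at 0.2 and 0.8.
Posterior mean ≈ 0.330, SD ≈ 0.110; a Normal approximation gives roughly [0.237, 0.422].
Exact: lower = 0.235; upper = 0.417.

[0.235, 0.417]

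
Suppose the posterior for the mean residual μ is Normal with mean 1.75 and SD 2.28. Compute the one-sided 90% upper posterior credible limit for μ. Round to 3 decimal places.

Need U with P(μ ≤ U) = 0.90: U = 1.75 + z_{0.1}·2.28.
z = 1.282; U = 1.75 + 1.282 × 2.28 = 4.672.

4.672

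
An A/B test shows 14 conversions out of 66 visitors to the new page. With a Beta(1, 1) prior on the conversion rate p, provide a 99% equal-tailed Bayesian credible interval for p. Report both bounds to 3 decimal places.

Posterior: Beta(1+14, 1+52) = Beta(15, 53).
Equal-tailed 99% interval: the 0.005 and 0.995 quantiles of Beta(15, 53).
Posterior mean ≈ 0.221, SD ≈ 0.050; a Normal approximation gives roughly [0.092, 0.349].
Exact: F⁻¹(0.005) = 0.109; F⁻¹(0.995) = 0.363.

[0.109, 0.363]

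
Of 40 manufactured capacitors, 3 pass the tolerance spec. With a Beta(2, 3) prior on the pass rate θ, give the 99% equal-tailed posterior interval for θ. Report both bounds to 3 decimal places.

Posterior: Beta(2+3, 3+37) = Beta(5, 40).
Equal-tailed 99% interval: the 0.005 and 0.995 quantiles of Beta(5, 40).
Posterior mean ≈ 0.111, SD ≈ 0.046; a Normal approximation gives roughly [-0.008, 0.230].
Exact: F⁻¹(0.005) = 0.025; F⁻¹(0.995) = 0.259.

[0.025, 0.259]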